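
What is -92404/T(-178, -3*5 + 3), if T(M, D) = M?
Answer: 46202/89 ≈ 519.12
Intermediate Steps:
-92404/T(-178, -3*5 + 3) = -92404/(-178) = -92404*(-1/178) = 46202/89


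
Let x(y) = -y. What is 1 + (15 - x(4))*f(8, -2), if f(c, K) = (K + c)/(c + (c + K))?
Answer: 64/7 ≈ 9.1429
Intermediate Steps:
f(c, K) = (K + c)/(K + 2*c) (f(c, K) = (K + c)/(c + (K + c)) = (K + c)/(K + 2*c))
1 + (15 - x(4))*f(8, -2) = 1 + (15 - (-1)*4)*((-2 + 8)/(-2 + 2*8)) = 1 + (15 - 1*(-4))*(6/(-2 + 16)) = 1 + (15 + 4)*(6/14) = 1 + 19*((1/14)*6) = 1 + 19*(3/7) = 1 + 57/7 = 64/7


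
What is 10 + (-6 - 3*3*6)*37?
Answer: -2210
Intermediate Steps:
10 + (-6 - 3*3*6)*37 = 10 + (-6 - 9*6)*37 = 10 + (-6 - 54)*37 = 10 - 60*37 = 10 - 2220 = -2210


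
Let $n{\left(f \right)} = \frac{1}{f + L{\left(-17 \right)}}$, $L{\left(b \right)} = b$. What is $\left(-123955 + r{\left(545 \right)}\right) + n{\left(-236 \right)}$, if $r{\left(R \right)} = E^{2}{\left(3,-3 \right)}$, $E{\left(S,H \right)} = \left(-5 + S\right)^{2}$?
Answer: $- \frac{31356568}{253} \approx -1.2394 \cdot 10^{5}$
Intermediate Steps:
$n{\left(f \right)} = \frac{1}{-17 + f}$ ($n{\left(f \right)} = \frac{1}{f - 17} = \frac{1}{-17 + f}$)
$r{\left(R \right)} = 16$ ($r{\left(R \right)} = \left(\left(-5 + 3\right)^{2}\right)^{2} = \left(\left(-2\right)^{2}\right)^{2} = 4^{2} = 16$)
$\left(-123955 + r{\left(545 \right)}\right) + n{\left(-236 \right)} = \left(-123955 + 16\right) + \frac{1}{-17 - 236} = -123939 + \frac{1}{-253} = -123939 - \frac{1}{253} = - \frac{31356568}{253}$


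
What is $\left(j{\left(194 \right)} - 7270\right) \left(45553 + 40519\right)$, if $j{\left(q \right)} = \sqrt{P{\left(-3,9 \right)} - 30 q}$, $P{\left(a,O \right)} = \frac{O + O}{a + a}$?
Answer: $-625743440 + 258216 i \sqrt{647} \approx -6.2574 \cdot 10^{8} + 6.568 \cdot 10^{6} i$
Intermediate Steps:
$P{\left(a,O \right)} = \frac{O}{a}$ ($P{\left(a,O \right)} = \frac{2 O}{2 a} = 2 O \frac{1}{2 a} = \frac{O}{a}$)
$j{\left(q \right)} = \sqrt{-3 - 30 q}$ ($j{\left(q \right)} = \sqrt{\frac{9}{-3} - 30 q} = \sqrt{9 \left(- \frac{1}{3}\right) - 30 q} = \sqrt{-3 - 30 q}$)
$\left(j{\left(194 \right)} - 7270\right) \left(45553 + 40519\right) = \left(\sqrt{-3 - 5820} - 7270\right) \left(45553 + 40519\right) = \left(\sqrt{-3 - 5820} - 7270\right) 86072 = \left(\sqrt{-5823} - 7270\right) 86072 = \left(3 i \sqrt{647} - 7270\right) 86072 = \left(-7270 + 3 i \sqrt{647}\right) 86072 = -625743440 + 258216 i \sqrt{647}$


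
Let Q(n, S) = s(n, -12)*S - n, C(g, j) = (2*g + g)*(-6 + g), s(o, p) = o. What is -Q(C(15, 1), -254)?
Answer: 103275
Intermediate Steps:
C(g, j) = 3*g*(-6 + g) (C(g, j) = (3*g)*(-6 + g) = 3*g*(-6 + g))
Q(n, S) = -n + S*n (Q(n, S) = n*S - n = S*n - n = -n + S*n)
-Q(C(15, 1), -254) = -3*15*(-6 + 15)*(-1 - 254) = -3*15*9*(-255) = -405*(-255) = -1*(-103275) = 103275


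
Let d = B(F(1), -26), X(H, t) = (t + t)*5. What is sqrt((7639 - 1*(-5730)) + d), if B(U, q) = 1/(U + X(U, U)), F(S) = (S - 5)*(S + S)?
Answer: 3*sqrt(2875818)/44 ≈ 115.62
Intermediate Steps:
X(H, t) = 10*t (X(H, t) = (2*t)*5 = 10*t)
F(S) = 2*S*(-5 + S) (F(S) = (-5 + S)*(2*S) = 2*S*(-5 + S))
B(U, q) = 1/(11*U) (B(U, q) = 1/(U + 10*U) = 1/(11*U))
d = -1/88 (d = 1/(11*((2*1*(-5 + 1)))) = 1/(11*((2*1*(-4)))) = (1/11)/(-8) = (1/11)*(-1/8) = -1/88 ≈ -0.011364)
sqrt((7639 - 1*(-5730)) + d) = sqrt((7639 - 1*(-5730)) - 1/88) = sqrt((7639 + 5730) - 1/88) = sqrt(13369 - 1/88) = sqrt(1176471/88) = 3*sqrt(2875818)/44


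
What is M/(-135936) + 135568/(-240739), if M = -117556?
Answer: 2467935559/8181274176 ≈ 0.30166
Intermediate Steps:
M/(-135936) + 135568/(-240739) = -117556/(-135936) + 135568/(-240739) = -117556*(-1/135936) + 135568*(-1/240739) = 29389/33984 - 135568/240739 = 2467935559/8181274176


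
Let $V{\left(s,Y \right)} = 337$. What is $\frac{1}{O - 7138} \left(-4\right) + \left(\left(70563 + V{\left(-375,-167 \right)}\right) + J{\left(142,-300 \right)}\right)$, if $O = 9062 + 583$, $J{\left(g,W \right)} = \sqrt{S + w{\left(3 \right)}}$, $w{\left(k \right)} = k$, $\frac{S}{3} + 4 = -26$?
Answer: $\frac{177746296}{2507} + i \sqrt{87} \approx 70900.0 + 9.3274 i$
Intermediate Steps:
$S = -90$ ($S = -12 + 3 \left(-26\right) = -12 - 78 = -90$)
$J{\left(g,W \right)} = i \sqrt{87}$ ($J{\left(g,W \right)} = \sqrt{-90 + 3} = \sqrt{-87} = i \sqrt{87}$)
$O = 9645$
$\frac{1}{O - 7138} \left(-4\right) + \left(\left(70563 + V{\left(-375,-167 \right)}\right) + J{\left(142,-300 \right)}\right) = \frac{1}{9645 - 7138} \left(-4\right) + \left(\left(70563 + 337\right) + i \sqrt{87}\right) = \frac{1}{2507} \left(-4\right) + \left(70900 + i \sqrt{87}\right) = - \frac{4}{2507} + \left(70900 + i \sqrt{87}\right) = \frac{177746296}{2507} + i \sqrt{87}$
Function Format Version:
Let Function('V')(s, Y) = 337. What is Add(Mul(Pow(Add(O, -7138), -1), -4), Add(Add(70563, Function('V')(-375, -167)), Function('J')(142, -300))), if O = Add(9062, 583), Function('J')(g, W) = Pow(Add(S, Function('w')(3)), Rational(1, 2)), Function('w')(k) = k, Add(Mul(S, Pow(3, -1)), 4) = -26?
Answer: Add(Rational(177746296, 2507), Mul(I, Pow(87, Rational(1, 2)))) ≈ Add(70900., Mul(9.3274, I))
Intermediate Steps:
S = -90 (S = Add(-12, Mul(3, -26)) = Add(-12, -78) = -90)
Function('J')(g, W) = Mul(I, Pow(87, Rational(1, 2))) (Function('J')(g, W) = Pow(Add(-90, 3), Rational(1, 2)) = Pow(-87, Rational(1, 2)) = Mul(I, Pow(87, Rational(1, 2))))
O = 9645
Add(Mul(Pow(Add(O, -7138), -1), -4), Add(Add(70563, Function('V')(-375, -167)), Function('J')(142, -300))) = Add(Mul(Pow(Add(9645, -7138), -1), -4), Add(Add(70563, 337), Mul(I, Pow(87, Rational(1, 2))))) = Add(Mul(Pow(2507, -1), -4), Add(70900, Mul(I, Pow(87, Rational(1, 2))))) = Add(Mul(Rational(1, 2507), -4), Add(70900, Mul(I, Pow(87, Rational(1, 2))))) = Add(Rational(-4, 2507), Add(70900, Mul(I, Pow(87, Rational(1, 2))))) = Add(Rational(177746296, 2507), Mul(I, Pow(87, Rational(1, 2))))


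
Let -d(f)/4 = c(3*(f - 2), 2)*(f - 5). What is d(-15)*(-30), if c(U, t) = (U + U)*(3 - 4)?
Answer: -244800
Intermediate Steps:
c(U, t) = -2*U (c(U, t) = (2*U)*(-1) = -2*U)
d(f) = -4*(-5 + f)*(12 - 6*f) (d(f) = -4*(-6*(f - 2))*(f - 5) = -4*(-6*(-2 + f))*(-5 + f) = -4*(-2*(-6 + 3*f))*(-5 + f) = -4*(12 - 6*f)*(-5 + f) = -4*(-5 + f)*(12 - 6*f))
d(-15)*(-30) = (24*(-5 - 15)*(-2 - 15))*(-30) = (24*(-20)*(-17))*(-30) = 8160*(-30) = -244800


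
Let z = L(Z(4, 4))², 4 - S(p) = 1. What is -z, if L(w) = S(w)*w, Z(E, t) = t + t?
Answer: -576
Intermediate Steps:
Z(E, t) = 2*t
S(p) = 3 (S(p) = 4 - 1*1 = 4 - 1 = 3)
L(w) = 3*w
z = 576 (z = (3*(2*4))² = (3*8)² = 24² = 576)
-z = -1*576 = -576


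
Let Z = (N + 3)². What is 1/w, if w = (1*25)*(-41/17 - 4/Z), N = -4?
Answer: -17/2725 ≈ -0.0062385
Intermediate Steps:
Z = 1 (Z = (-4 + 3)² = (-1)² = 1)
w = -2725/17 (w = (1*25)*(-41/17 - 4/1) = 25*(-41*1/17 - 4*1) = 25*(-41/17 - 4) = 25*(-109/17) = -2725/17 ≈ -160.29)
1/w = 1/(-2725/17) = -17/2725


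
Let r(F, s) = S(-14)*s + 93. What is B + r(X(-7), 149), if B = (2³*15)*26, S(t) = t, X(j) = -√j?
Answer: 1127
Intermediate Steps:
r(F, s) = 93 - 14*s (r(F, s) = -14*s + 93 = 93 - 14*s)
B = 3120 (B = (8*15)*26 = 120*26 = 3120)
B + r(X(-7), 149) = 3120 + (93 - 14*149) = 3120 + (93 - 2086) = 3120 - 1993 = 1127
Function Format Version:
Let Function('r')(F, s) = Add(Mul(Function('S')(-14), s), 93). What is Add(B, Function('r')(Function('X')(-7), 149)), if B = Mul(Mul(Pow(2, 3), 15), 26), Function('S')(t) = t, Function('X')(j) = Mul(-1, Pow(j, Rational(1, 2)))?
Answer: 1127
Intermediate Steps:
Function('r')(F, s) = Add(93, Mul(-14, s)) (Function('r')(F, s) = Add(Mul(-14, s), 93) = Add(93, Mul(-14, s)))
B = 3120 (B = Mul(Mul(8, 15), 26) = Mul(120, 26) = 3120)
Add(B, Function('r')(Function('X')(-7), 149)) = Add(3120, Add(93, Mul(-14, 149))) = Add(3120, Add(93, -2086)) = Add(3120, -1993) = 1127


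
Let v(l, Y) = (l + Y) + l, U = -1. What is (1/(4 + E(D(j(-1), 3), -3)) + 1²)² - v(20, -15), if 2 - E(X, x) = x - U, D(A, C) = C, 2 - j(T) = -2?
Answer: -1519/64 ≈ -23.734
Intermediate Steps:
j(T) = 4 (j(T) = 2 - 1*(-2) = 2 + 2 = 4)
E(X, x) = 1 - x (E(X, x) = 2 - (x - 1*(-1)) = 2 - (x + 1) = 2 - (1 + x) = 2 + (-1 - x) = 1 - x)
v(l, Y) = Y + 2*l (v(l, Y) = (Y + l) + l = Y + 2*l)
(1/(4 + E(D(j(-1), 3), -3)) + 1²)² - v(20, -15) = (1/(4 + (1 - 1*(-3))) + 1²)² - (-15 + 2*20) = (1/(4 + (1 + 3)) + 1)² - (-15 + 40) = (1/(4 + 4) + 1)² - 1*25 = (1/8 + 1)² - 25 = (⅛ + 1)² - 25 = (9/8)² - 25 = 81/64 - 25 = -1519/64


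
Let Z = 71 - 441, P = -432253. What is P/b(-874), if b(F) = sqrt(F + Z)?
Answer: 432253*I*sqrt(311)/622 ≈ 12255.0*I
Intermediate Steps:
Z = -370
b(F) = sqrt(-370 + F) (b(F) = sqrt(F - 370) = sqrt(-370 + F))
P/b(-874) = -432253/sqrt(-370 - 874) = -432253*(-I*sqrt(311)/622) = -(-432253)*I*sqrt(311)/622 = 432253*I*sqrt(311)/622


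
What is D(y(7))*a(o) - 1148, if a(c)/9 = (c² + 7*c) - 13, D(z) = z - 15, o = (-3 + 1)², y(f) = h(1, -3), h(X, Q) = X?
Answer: -5054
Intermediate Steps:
y(f) = 1
o = 4 (o = (-2)² = 4)
D(z) = -15 + z
a(c) = -117 + 9*c² + 63*c (a(c) = 9*((c² + 7*c) - 13) = 9*(-13 + c² + 7*c) = -117 + 9*c² + 63*c)
D(y(7))*a(o) - 1148 = (-15 + 1)*(-117 + 9*4² + 63*4) - 1148 = -14*(-117 + 9*16 + 252) - 1148 = -14*(-117 + 144 + 252) - 1148 = -14*279 - 1148 = -3906 - 1148 = -5054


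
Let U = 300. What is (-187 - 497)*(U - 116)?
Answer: -125856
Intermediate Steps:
(-187 - 497)*(U - 116) = (-187 - 497)*(300 - 116) = -684*184 = -125856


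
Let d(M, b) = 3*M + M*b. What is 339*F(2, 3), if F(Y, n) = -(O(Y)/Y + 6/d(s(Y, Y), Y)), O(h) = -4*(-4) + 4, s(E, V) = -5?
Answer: -82716/25 ≈ -3308.6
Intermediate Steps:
O(h) = 20 (O(h) = 16 + 4 = 20)
F(Y, n) = -20/Y - 6/(-15 - 5*Y) (F(Y, n) = -(20/Y + 6/((-5*(3 + Y)))) = -(20/Y + 6/(-15 - 5*Y)) = -(6/(-15 - 5*Y) + 20/Y) = -20/Y - 6/(-15 - 5*Y))
339*F(2, 3) = 339*((2/5)*(-150 - 47*2)/(2*(3 + 2))) = 339*((2/5)*(1/2)*(-150 - 94)/5) = 339*((2/5)*(1/2)*(1/5)*(-244)) = 339*(-244/25) = -82716/25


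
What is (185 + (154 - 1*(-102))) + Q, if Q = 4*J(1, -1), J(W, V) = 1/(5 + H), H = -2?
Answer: 1327/3 ≈ 442.33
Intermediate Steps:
J(W, V) = ⅓ (J(W, V) = 1/(5 - 2) = 1/3 = ⅓)
Q = 4/3 (Q = 4*(⅓) = 4/3 ≈ 1.3333)
(185 + (154 - 1*(-102))) + Q = (185 + (154 - 1*(-102))) + 4/3 = (185 + (154 + 102)) + 4/3 = (185 + 256) + 4/3 = 441 + 4/3 = 1327/3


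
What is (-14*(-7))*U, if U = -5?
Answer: -490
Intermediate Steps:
(-14*(-7))*U = -14*(-7)*(-5) = 98*(-5) = -490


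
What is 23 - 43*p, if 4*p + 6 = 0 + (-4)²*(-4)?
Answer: 1551/2 ≈ 775.50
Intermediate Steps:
p = -35/2 (p = -3/2 + (0 + (-4)²*(-4))/4 = -3/2 + (0 + 16*(-4))/4 = -3/2 + (0 - 64)/4 = -3/2 + (¼)*(-64) = -3/2 - 16 = -35/2 ≈ -17.500)
23 - 43*p = 23 - 43*(-35/2) = 23 + 1505/2 = 1551/2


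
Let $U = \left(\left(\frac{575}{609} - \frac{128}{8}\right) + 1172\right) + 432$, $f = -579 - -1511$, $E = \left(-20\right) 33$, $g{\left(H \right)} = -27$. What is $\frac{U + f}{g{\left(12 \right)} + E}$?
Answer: $- \frac{1535255}{418383} \approx -3.6695$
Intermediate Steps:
$E = -660$
$f = 932$ ($f = -579 + 1511 = 932$)
$U = \frac{967667}{609}$ ($U = \left(\left(575 \cdot \frac{1}{609} - 16\right) + 1172\right) + 432 = \left(\left(\frac{575}{609} - 16\right) + 1172\right) + 432 = \left(- \frac{9169}{609} + 1172\right) + 432 = \frac{704579}{609} + 432 = \frac{967667}{609} \approx 1588.9$)
$\frac{U + f}{g{\left(12 \right)} + E} = \frac{\frac{967667}{609} + 932}{-27 - 660} = \frac{1535255}{609 \left(-687\right)} = \frac{1535255}{609} \left(- \frac{1}{687}\right) = - \frac{1535255}{418383}$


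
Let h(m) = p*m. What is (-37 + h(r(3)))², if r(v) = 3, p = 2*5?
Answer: 49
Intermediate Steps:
p = 10
h(m) = 10*m
(-37 + h(r(3)))² = (-37 + 10*3)² = (-37 + 30)² = (-7)² = 49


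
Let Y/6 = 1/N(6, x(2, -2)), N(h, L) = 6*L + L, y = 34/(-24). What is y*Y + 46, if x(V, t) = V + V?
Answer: 2559/56 ≈ 45.696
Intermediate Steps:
x(V, t) = 2*V
y = -17/12 (y = 34*(-1/24) = -17/12 ≈ -1.4167)
N(h, L) = 7*L
Y = 3/14 (Y = 6/((7*(2*2))) = 6/((7*4)) = 6/28 = 6*(1/28) = 3/14 ≈ 0.21429)
y*Y + 46 = -17/12*3/14 + 46 = -17/56 + 46 = 2559/56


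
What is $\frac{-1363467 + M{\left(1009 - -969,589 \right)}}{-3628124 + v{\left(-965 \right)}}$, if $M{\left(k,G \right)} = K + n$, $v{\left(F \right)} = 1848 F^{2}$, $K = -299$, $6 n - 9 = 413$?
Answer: $- \frac{4091087}{5151827028} \approx -0.0007941$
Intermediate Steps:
$n = \frac{211}{3}$ ($n = \frac{3}{2} + \frac{1}{6} \cdot 413 = \frac{3}{2} + \frac{413}{6} = \frac{211}{3} \approx 70.333$)
$M{\left(k,G \right)} = - \frac{686}{3}$ ($M{\left(k,G \right)} = -299 + \frac{211}{3} = - \frac{686}{3}$)
$\frac{-1363467 + M{\left(1009 - -969,589 \right)}}{-3628124 + v{\left(-965 \right)}} = \frac{-1363467 - \frac{686}{3}}{-3628124 + 1848 \left(-965\right)^{2}} = - \frac{4091087}{3 \left(-3628124 + 1848 \cdot 931225\right)} = - \frac{4091087}{3 \left(-3628124 + 1720903800\right)} = - \frac{4091087}{3 \cdot 1717275676} = \left(- \frac{4091087}{3}\right) \frac{1}{1717275676} = - \frac{4091087}{5151827028}$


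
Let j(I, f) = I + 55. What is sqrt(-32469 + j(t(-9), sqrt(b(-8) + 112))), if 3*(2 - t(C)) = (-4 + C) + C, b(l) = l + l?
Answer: I*sqrt(291642)/3 ≈ 180.01*I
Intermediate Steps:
b(l) = 2*l
t(C) = 10/3 - 2*C/3 (t(C) = 2 - ((-4 + C) + C)/3 = 2 - (-4 + 2*C)/3 = 2 + (4/3 - 2*C/3) = 10/3 - 2*C/3)
j(I, f) = 55 + I
sqrt(-32469 + j(t(-9), sqrt(b(-8) + 112))) = sqrt(-32469 + (55 + (10/3 - 2/3*(-9)))) = sqrt(-32469 + (55 + (10/3 + 6))) = sqrt(-32469 + (55 + 28/3)) = sqrt(-32469 + 193/3) = sqrt(-97214/3) = I*sqrt(291642)/3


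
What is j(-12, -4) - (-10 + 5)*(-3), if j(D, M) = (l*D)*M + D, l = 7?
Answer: 309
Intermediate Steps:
j(D, M) = D + 7*D*M (j(D, M) = (7*D)*M + D = 7*D*M + D = D + 7*D*M)
j(-12, -4) - (-10 + 5)*(-3) = -12*(1 + 7*(-4)) - (-10 + 5)*(-3) = -12*(1 - 28) - (-5)*(-3) = -12*(-27) - 1*15 = 324 - 15 = 309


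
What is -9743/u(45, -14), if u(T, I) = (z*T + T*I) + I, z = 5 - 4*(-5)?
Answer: -9743/481 ≈ -20.256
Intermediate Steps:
z = 25 (z = 5 + 20 = 25)
u(T, I) = I + 25*T + I*T (u(T, I) = (25*T + T*I) + I = (25*T + I*T) + I = I + 25*T + I*T)
-9743/u(45, -14) = -9743/(-14 + 25*45 - 14*45) = -9743/(-14 + 1125 - 630) = -9743/481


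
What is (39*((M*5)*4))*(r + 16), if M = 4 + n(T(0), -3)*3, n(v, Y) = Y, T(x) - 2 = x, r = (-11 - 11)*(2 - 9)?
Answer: -663000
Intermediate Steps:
r = 154 (r = -22*(-7) = 154)
T(x) = 2 + x
M = -5 (M = 4 - 3*3 = 4 - 9 = -5)
(39*((M*5)*4))*(r + 16) = (39*(-5*5*4))*(154 + 16) = (39*(-25*4))*170 = (39*(-100))*170 = -3900*170 = -663000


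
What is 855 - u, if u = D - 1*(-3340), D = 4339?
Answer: -6824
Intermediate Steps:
u = 7679 (u = 4339 - 1*(-3340) = 4339 + 3340 = 7679)
855 - u = 855 - 1*7679 = 855 - 7679 = -6824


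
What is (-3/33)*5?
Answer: -5/11 ≈ -0.45455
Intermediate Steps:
(-3/33)*5 = ((1/33)*(-3))*5 = -1/11*5 = -5/11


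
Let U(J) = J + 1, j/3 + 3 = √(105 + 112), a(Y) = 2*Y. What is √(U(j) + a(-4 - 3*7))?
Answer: √(-58 + 3*√217) ≈ 3.7158*I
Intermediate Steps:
j = -9 + 3*√217 (j = -9 + 3*√(105 + 112) = -9 + 3*√217 ≈ 35.193)
U(J) = 1 + J
√(U(j) + a(-4 - 3*7)) = √((1 + (-9 + 3*√217)) + 2*(-4 - 3*7)) = √((-8 + 3*√217) + 2*(-4 - 21)) = √((-8 + 3*√217) + 2*(-25)) = √((-8 + 3*√217) - 50) = √(-58 + 3*√217)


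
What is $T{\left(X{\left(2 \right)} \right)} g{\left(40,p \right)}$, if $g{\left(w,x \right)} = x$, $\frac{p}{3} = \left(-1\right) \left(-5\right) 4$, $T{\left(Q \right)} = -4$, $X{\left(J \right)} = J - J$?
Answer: $-240$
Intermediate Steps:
$X{\left(J \right)} = 0$
$p = 60$ ($p = 3 \left(-1\right) \left(-5\right) 4 = 3 \cdot 5 \cdot 4 = 3 \cdot 20 = 60$)
$T{\left(X{\left(2 \right)} \right)} g{\left(40,p \right)} = \left(-4\right) 60 = -240$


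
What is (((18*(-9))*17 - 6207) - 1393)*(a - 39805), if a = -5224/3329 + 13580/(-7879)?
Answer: 10811018472386734/26229191 ≈ 4.1217e+8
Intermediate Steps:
a = -86367716/26229191 (a = -5224*1/3329 + 13580*(-1/7879) = -5224/3329 - 13580/7879 = -86367716/26229191 ≈ -3.2928)
(((18*(-9))*17 - 6207) - 1393)*(a - 39805) = (((18*(-9))*17 - 6207) - 1393)*(-86367716/26229191 - 39805) = ((-162*17 - 6207) - 1393)*(-1044139315471/26229191) = ((-2754 - 6207) - 1393)*(-1044139315471/26229191) = (-8961 - 1393)*(-1044139315471/26229191) = -10354*(-1044139315471/26229191) = 10811018472386734/26229191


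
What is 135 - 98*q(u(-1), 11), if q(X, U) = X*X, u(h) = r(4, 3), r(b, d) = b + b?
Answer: -6137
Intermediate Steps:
r(b, d) = 2*b
u(h) = 8 (u(h) = 2*4 = 8)
q(X, U) = X²
135 - 98*q(u(-1), 11) = 135 - 98*8² = 135 - 98*64 = 135 - 6272 = -6137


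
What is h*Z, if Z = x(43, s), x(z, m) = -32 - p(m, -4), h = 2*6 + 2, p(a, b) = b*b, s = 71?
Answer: -672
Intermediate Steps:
p(a, b) = b**2
h = 14 (h = 12 + 2 = 14)
x(z, m) = -48 (x(z, m) = -32 - 1*(-4)**2 = -32 - 1*16 = -32 - 16 = -48)
Z = -48
h*Z = 14*(-48) = -672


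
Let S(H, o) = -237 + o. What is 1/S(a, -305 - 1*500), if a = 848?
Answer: -1/1042 ≈ -0.00095969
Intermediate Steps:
1/S(a, -305 - 1*500) = 1/(-237 + (-305 - 1*500)) = 1/(-237 + (-305 - 500)) = 1/(-237 - 805) = 1/(-1042) = -1/1042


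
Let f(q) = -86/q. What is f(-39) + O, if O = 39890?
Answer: 1555796/39 ≈ 39892.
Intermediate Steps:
f(-39) + O = -86/(-39) + 39890 = -86*(-1/39) + 39890 = 86/39 + 39890 = 1555796/39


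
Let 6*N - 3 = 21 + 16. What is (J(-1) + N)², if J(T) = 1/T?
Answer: 289/9 ≈ 32.111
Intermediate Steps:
N = 20/3 (N = ½ + (21 + 16)/6 = ½ + (⅙)*37 = ½ + 37/6 = 20/3 ≈ 6.6667)
(J(-1) + N)² = (1/(-1) + 20/3)² = (-1 + 20/3)² = (17/3)² = 289/9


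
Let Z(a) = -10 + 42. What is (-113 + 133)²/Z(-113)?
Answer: 25/2 ≈ 12.500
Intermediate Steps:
Z(a) = 32
(-113 + 133)²/Z(-113) = (-113 + 133)²/32 = 20²*(1/32) = 400*(1/32) = 25/2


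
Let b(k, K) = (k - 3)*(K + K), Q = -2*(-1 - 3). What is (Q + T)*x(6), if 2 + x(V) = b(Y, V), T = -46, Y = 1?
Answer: 988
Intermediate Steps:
Q = 8 (Q = -2*(-4) = 8)
b(k, K) = 2*K*(-3 + k) (b(k, K) = (-3 + k)*(2*K) = 2*K*(-3 + k))
x(V) = -2 - 4*V (x(V) = -2 + 2*V*(-3 + 1) = -2 + 2*V*(-2) = -2 - 4*V)
(Q + T)*x(6) = (8 - 46)*(-2 - 4*6) = -38*(-2 - 24) = -38*(-26) = 988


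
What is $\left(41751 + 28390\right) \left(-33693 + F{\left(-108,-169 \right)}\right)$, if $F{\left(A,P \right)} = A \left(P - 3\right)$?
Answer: $-1060321497$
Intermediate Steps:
$F{\left(A,P \right)} = A \left(-3 + P\right)$
$\left(41751 + 28390\right) \left(-33693 + F{\left(-108,-169 \right)}\right) = \left(41751 + 28390\right) \left(-33693 - 108 \left(-3 - 169\right)\right) = 70141 \left(-33693 - -18576\right) = 70141 \left(-33693 + 18576\right) = 70141 \left(-15117\right) = -1060321497$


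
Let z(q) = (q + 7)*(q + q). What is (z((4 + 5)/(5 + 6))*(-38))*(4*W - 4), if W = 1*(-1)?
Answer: 470592/121 ≈ 3889.2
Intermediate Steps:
z(q) = 2*q*(7 + q) (z(q) = (7 + q)*(2*q) = 2*q*(7 + q))
W = -1
(z((4 + 5)/(5 + 6))*(-38))*(4*W - 4) = ((2*((4 + 5)/(5 + 6))*(7 + (4 + 5)/(5 + 6)))*(-38))*(4*(-1) - 4) = ((2*(9/11)*(7 + 9/11))*(-38))*(-4 - 4) = ((2*(9*(1/11))*(7 + 9*(1/11)))*(-38))*(-8) = ((2*(9/11)*(7 + 9/11))*(-38))*(-8) = ((2*(9/11)*(86/11))*(-38))*(-8) = ((1548/121)*(-38))*(-8) = -58824/121*(-8) = 470592/121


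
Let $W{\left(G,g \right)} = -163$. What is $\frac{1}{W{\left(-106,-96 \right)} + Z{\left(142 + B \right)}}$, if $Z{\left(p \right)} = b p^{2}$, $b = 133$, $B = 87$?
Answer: $\frac{1}{6974490} \approx 1.4338 \cdot 10^{-7}$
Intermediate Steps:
$Z{\left(p \right)} = 133 p^{2}$
$\frac{1}{W{\left(-106,-96 \right)} + Z{\left(142 + B \right)}} = \frac{1}{-163 + 133 \left(142 + 87\right)^{2}} = \frac{1}{-163 + 133 \cdot 229^{2}} = \frac{1}{-163 + 133 \cdot 52441} = \frac{1}{-163 + 6974653} = \frac{1}{6974490}$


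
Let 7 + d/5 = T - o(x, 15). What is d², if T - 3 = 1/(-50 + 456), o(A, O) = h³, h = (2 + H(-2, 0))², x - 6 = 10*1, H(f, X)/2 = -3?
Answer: 69272245770025/164836 ≈ 4.2025e+8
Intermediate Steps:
H(f, X) = -6 (H(f, X) = 2*(-3) = -6)
x = 16 (x = 6 + 10*1 = 6 + 10 = 16)
h = 16 (h = (2 - 6)² = (-4)² = 16)
o(A, O) = 4096 (o(A, O) = 16³ = 4096)
T = 1219/406 (T = 3 + 1/(-50 + 456) = 3 + 1/406 = 1219/406 ≈ 3.0025)
d = -8322995/406 (d = -35 + 5*(1219/406 - 1*4096) = -35 + 5*(1219/406 - 4096) = -35 + 5*(-1661757/406) = -35 - 8308785/406 = -8322995/406 ≈ -20500.)
d² = (-8322995/406)² = 69272245770025/164836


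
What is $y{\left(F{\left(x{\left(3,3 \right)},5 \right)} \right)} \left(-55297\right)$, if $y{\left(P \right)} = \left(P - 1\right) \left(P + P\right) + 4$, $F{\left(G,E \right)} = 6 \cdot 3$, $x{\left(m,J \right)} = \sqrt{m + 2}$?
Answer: $-34062952$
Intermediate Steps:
$x{\left(m,J \right)} = \sqrt{2 + m}$
$F{\left(G,E \right)} = 18$
$y{\left(P \right)} = 4 + 2 P \left(-1 + P\right)$ ($y{\left(P \right)} = \left(-1 + P\right) 2 P + 4 = 2 P \left(-1 + P\right) + 4 = 4 + 2 P \left(-1 + P\right)$)
$y{\left(F{\left(x{\left(3,3 \right)},5 \right)} \right)} \left(-55297\right) = \left(4 - 36 + 2 \cdot 18^{2}\right) \left(-55297\right) = \left(4 - 36 + 2 \cdot 324\right) \left(-55297\right) = \left(4 - 36 + 648\right) \left(-55297\right) = 616 \left(-55297\right) = -34062952$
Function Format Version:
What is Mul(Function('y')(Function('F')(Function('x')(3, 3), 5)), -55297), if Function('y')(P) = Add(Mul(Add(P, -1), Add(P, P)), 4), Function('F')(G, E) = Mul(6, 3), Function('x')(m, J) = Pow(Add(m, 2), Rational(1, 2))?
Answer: -34062952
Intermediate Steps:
Function('x')(m, J) = Pow(Add(2, m), Rational(1, 2))
Function('F')(G, E) = 18
Function('y')(P) = Add(4, Mul(2, P, Add(-1, P))) (Function('y')(P) = Add(Mul(Add(-1, P), Mul(2, P)), 4) = Add(Mul(2, P, Add(-1, P)), 4) = Add(4, Mul(2, P, Add(-1, P))))
Mul(Function('y')(Function('F')(Function('x')(3, 3), 5)), -55297) = Mul(Add(4, Mul(-2, 18), Mul(2, Pow(18, 2))), -55297) = Mul(Add(4, -36, Mul(2, 324)), -55297) = Mul(Add(4, -36, 648), -55297) = Mul(616, -55297) = -34062952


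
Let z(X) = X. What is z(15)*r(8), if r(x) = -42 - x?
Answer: -750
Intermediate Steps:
z(15)*r(8) = 15*(-42 - 1*8) = 15*(-42 - 8) = 15*(-50) = -750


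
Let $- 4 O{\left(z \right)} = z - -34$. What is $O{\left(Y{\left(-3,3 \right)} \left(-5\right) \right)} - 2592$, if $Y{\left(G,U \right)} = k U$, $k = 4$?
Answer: $- \frac{5171}{2} \approx -2585.5$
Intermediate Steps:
$Y{\left(G,U \right)} = 4 U$
$O{\left(z \right)} = - \frac{17}{2} - \frac{z}{4}$ ($O{\left(z \right)} = - \frac{z - -34}{4} = - \frac{z + 34}{4} = - \frac{34 + z}{4} = - \frac{17}{2} - \frac{z}{4}$)
$O{\left(Y{\left(-3,3 \right)} \left(-5\right) \right)} - 2592 = \left(- \frac{17}{2} - \frac{4 \cdot 3 \left(-5\right)}{4}\right) - 2592 = \left(- \frac{17}{2} - \frac{12 \left(-5\right)}{4}\right) - 2592 = \left(- \frac{17}{2} - -15\right) - 2592 = \left(- \frac{17}{2} + 15\right) - 2592 = \frac{13}{2} - 2592 = - \frac{5171}{2}$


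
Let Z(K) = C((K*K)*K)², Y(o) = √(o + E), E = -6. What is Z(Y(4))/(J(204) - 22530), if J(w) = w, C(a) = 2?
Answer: -2/11163 ≈ -0.00017916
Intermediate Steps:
Y(o) = √(-6 + o) (Y(o) = √(o - 6) = √(-6 + o))
Z(K) = 4 (Z(K) = 2² = 4)
Z(Y(4))/(J(204) - 22530) = 4/(204 - 22530) = 4/(-22326) = 4*(-1/22326) = -2/11163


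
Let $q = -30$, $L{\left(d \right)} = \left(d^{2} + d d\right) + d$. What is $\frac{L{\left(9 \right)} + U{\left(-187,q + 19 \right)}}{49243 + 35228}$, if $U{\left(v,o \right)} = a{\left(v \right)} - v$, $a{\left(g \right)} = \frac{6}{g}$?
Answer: $\frac{66940}{15796077} \approx 0.0042378$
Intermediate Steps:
$L{\left(d \right)} = d + 2 d^{2}$ ($L{\left(d \right)} = \left(d^{2} + d^{2}\right) + d = 2 d^{2} + d = d + 2 d^{2}$)
$U{\left(v,o \right)} = - v + \frac{6}{v}$ ($U{\left(v,o \right)} = \frac{6}{v} - v = - v + \frac{6}{v}$)
$\frac{L{\left(9 \right)} + U{\left(-187,q + 19 \right)}}{49243 + 35228} = \frac{9 \left(1 + 2 \cdot 9\right) + \left(\left(-1\right) \left(-187\right) + \frac{6}{-187}\right)}{49243 + 35228} = \frac{9 \left(1 + 18\right) + \left(187 + 6 \left(- \frac{1}{187}\right)\right)}{84471} = \left(9 \cdot 19 + \left(187 - \frac{6}{187}\right)\right) \frac{1}{84471} = \left(171 + \frac{34963}{187}\right) \frac{1}{84471} = \frac{66940}{187} \cdot \frac{1}{84471} = \frac{66940}{15796077}$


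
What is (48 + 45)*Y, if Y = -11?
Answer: -1023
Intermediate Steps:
(48 + 45)*Y = (48 + 45)*(-11) = 93*(-11) = -1023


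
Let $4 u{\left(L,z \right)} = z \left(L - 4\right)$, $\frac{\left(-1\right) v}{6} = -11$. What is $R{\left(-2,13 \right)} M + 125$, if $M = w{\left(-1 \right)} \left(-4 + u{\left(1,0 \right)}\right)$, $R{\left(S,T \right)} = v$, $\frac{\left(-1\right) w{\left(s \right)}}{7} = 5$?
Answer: $9365$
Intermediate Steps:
$v = 66$ ($v = \left(-6\right) \left(-11\right) = 66$)
$w{\left(s \right)} = -35$ ($w{\left(s \right)} = \left(-7\right) 5 = -35$)
$R{\left(S,T \right)} = 66$
$u{\left(L,z \right)} = \frac{z \left(-4 + L\right)}{4}$ ($u{\left(L,z \right)} = \frac{z \left(L - 4\right)}{4} = \frac{z \left(-4 + L\right)}{4}$)
$M = 140$ ($M = - 35 \left(-4 + \frac{1}{4} \cdot 0 \left(-4 + 1\right)\right) = - 35 \left(-4 + \frac{1}{4} \cdot 0 \left(-3\right)\right) = - 35 \left(-4 + 0\right) = \left(-35\right) \left(-4\right) = 140$)
$R{\left(-2,13 \right)} M + 125 = 66 \cdot 140 + 125 = 9240 + 125 = 9365$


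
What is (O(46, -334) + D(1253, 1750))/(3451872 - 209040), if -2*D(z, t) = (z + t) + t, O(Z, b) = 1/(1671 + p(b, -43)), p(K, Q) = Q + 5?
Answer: -7761647/10591089312 ≈ -0.00073285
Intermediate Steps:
p(K, Q) = 5 + Q
O(Z, b) = 1/1633 (O(Z, b) = 1/(1671 + (5 - 43)) = 1/(1671 - 38) = 1/1633)
D(z, t) = -t - z/2 (D(z, t) = -((z + t) + t)/2 = -((t + z) + t)/2 = -(z + 2*t)/2 = -t - z/2)
(O(46, -334) + D(1253, 1750))/(3451872 - 209040) = (1/1633 + (-1*1750 - 1/2*1253))/(3451872 - 209040) = (1/1633 + (-1750 - 1253/2))/3242832 = (1/1633 - 4753/2)*(1/3242832) = -7761647/3266*1/3242832 = -7761647/10591089312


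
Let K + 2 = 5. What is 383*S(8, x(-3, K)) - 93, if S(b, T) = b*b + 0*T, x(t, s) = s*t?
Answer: 24419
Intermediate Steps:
K = 3 (K = -2 + 5 = 3)
S(b, T) = b² (S(b, T) = b² + 0 = b²)
383*S(8, x(-3, K)) - 93 = 383*8² - 93 = 383*64 - 93 = 24512 - 93 = 24419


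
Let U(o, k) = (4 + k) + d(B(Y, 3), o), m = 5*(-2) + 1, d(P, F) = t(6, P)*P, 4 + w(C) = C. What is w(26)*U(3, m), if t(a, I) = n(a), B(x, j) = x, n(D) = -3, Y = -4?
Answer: 154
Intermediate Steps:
t(a, I) = -3
w(C) = -4 + C
d(P, F) = -3*P
m = -9 (m = -10 + 1 = -9)
U(o, k) = 16 + k (U(o, k) = (4 + k) - 3*(-4) = (4 + k) + 12 = 16 + k)
w(26)*U(3, m) = (-4 + 26)*(16 - 9) = 22*7 = 154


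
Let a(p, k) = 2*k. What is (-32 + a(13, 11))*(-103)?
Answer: 1030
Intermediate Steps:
(-32 + a(13, 11))*(-103) = (-32 + 2*11)*(-103) = (-32 + 22)*(-103) = -10*(-103) = 1030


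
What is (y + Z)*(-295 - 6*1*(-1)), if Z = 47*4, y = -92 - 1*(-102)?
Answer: -57222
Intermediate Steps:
y = 10 (y = -92 + 102 = 10)
Z = 188
(y + Z)*(-295 - 6*1*(-1)) = (10 + 188)*(-295 - 6*1*(-1)) = 198*(-295 - 6*(-1)) = 198*(-295 + 6) = 198*(-289) = -57222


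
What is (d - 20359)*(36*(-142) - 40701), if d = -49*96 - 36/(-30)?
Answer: 5740781217/5 ≈ 1.1482e+9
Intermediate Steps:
d = -23514/5 (d = -4704 - 36*(-1/30) = -4704 + 6/5 = -23514/5 ≈ -4702.8)
(d - 20359)*(36*(-142) - 40701) = (-23514/5 - 20359)*(36*(-142) - 40701) = -125309*(-5112 - 40701)/5 = -125309/5*(-45813) = 5740781217/5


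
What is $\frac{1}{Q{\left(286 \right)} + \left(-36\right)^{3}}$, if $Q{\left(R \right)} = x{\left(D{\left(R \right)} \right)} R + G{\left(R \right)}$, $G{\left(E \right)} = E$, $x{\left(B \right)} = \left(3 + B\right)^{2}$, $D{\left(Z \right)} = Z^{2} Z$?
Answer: $\frac{1}{156517298482721996} \approx 6.3891 \cdot 10^{-18}$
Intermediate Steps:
$D{\left(Z \right)} = Z^{3}$
$Q{\left(R \right)} = R + R \left(3 + R^{3}\right)^{2}$ ($Q{\left(R \right)} = \left(3 + R^{3}\right)^{2} R + R = R \left(3 + R^{3}\right)^{2} + R = R + R \left(3 + R^{3}\right)^{2}$)
$\frac{1}{Q{\left(286 \right)} + \left(-36\right)^{3}} = \frac{1}{286 \left(1 + \left(3 + 286^{3}\right)^{2}\right) + \left(-36\right)^{3}} = \frac{1}{286 \left(1 + \left(3 + 23393656\right)^{2}\right) - 46656} = \frac{1}{286 \left(1 + 23393659^{2}\right) - 46656} = \frac{1}{286 \left(1 + 547263281408281\right) - 46656} = \frac{1}{286 \cdot 547263281408282 - 46656} = \frac{1}{156517298482768652 - 46656} = \frac{1}{156517298482721996}$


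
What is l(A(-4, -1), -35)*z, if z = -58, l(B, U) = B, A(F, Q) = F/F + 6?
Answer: -406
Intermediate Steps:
A(F, Q) = 7 (A(F, Q) = 1 + 6 = 7)
l(A(-4, -1), -35)*z = 7*(-58) = -406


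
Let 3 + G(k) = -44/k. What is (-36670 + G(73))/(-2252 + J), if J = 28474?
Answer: -2677173/1914206 ≈ -1.3986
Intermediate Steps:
G(k) = -3 - 44/k
(-36670 + G(73))/(-2252 + J) = (-36670 + (-3 - 44/73))/(-2252 + 28474) = (-36670 + (-3 - 44*1/73))/26222 = (-36670 + (-3 - 44/73))*(1/26222) = (-36670 - 263/73)*(1/26222) = -2677173/73*1/26222 = -2677173/1914206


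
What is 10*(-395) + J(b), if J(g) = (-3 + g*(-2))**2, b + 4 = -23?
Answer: -1349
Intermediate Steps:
b = -27 (b = -4 - 23 = -27)
J(g) = (-3 - 2*g)**2
10*(-395) + J(b) = 10*(-395) + (3 + 2*(-27))**2 = -3950 + (3 - 54)**2 = -3950 + (-51)**2 = -3950 + 2601 = -1349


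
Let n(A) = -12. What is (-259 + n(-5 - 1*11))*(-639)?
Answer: 173169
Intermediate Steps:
(-259 + n(-5 - 1*11))*(-639) = (-259 - 12)*(-639) = -271*(-639) = 173169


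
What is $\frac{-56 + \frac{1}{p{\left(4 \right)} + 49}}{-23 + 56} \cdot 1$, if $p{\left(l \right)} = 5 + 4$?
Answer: $- \frac{3247}{1914} \approx -1.6964$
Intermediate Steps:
$p{\left(l \right)} = 9$
$\frac{-56 + \frac{1}{p{\left(4 \right)} + 49}}{-23 + 56} \cdot 1 = \frac{-56 + \frac{1}{9 + 49}}{-23 + 56} \cdot 1 = \frac{-56 + \frac{1}{58}}{33} \cdot 1 = \left(-56 + \frac{1}{58}\right) \frac{1}{33} \cdot 1 = \left(- \frac{3247}{58}\right) \frac{1}{33} \cdot 1 = \left(- \frac{3247}{1914}\right) 1 = - \frac{3247}{1914}$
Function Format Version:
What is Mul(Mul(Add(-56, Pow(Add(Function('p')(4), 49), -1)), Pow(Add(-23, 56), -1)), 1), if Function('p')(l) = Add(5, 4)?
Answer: Rational(-3247, 1914) ≈ -1.6964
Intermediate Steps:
Function('p')(l) = 9
Mul(Mul(Add(-56, Pow(Add(Function('p')(4), 49), -1)), Pow(Add(-23, 56), -1)), 1) = Mul(Mul(Add(-56, Pow(Add(9, 49), -1)), Pow(Add(-23, 56), -1)), 1) = Mul(Mul(Add(-56, Pow(58, -1)), Pow(33, -1)), 1) = Mul(Mul(Add(-56, Rational(1, 58)), Rational(1, 33)), 1) = Mul(Mul(Rational(-3247, 58), Rational(1, 33)), 1) = Mul(Rational(-3247, 1914), 1) = Rational(-3247, 1914)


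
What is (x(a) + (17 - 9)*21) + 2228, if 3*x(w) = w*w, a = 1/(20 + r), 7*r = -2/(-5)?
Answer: 3542276377/1478412 ≈ 2396.0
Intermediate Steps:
r = 2/35 (r = (-2/(-5))/7 = (-2*(-⅕))/7 = (⅐)*(⅖) = 2/35 ≈ 0.057143)
a = 35/702 (a = 1/(20 + 2/35) = 1/(702/35) = 35/702 ≈ 0.049858)
x(w) = w²/3 (x(w) = (w*w)/3 = w²/3)
(x(a) + (17 - 9)*21) + 2228 = ((35/702)²/3 + (17 - 9)*21) + 2228 = ((⅓)*(1225/492804) + 8*21) + 2228 = (1225/1478412 + 168) + 2228 = 248374441/1478412 + 2228 = 3542276377/1478412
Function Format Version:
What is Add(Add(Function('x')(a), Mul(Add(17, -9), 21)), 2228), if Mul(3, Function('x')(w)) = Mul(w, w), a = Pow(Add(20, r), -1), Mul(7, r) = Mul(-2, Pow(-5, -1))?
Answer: Rational(3542276377, 1478412) ≈ 2396.0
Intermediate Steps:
r = Rational(2, 35) (r = Mul(Rational(1, 7), Mul(-2, Pow(-5, -1))) = Mul(Rational(1, 7), Mul(-2, Rational(-1, 5))) = Mul(Rational(1, 7), Rational(2, 5)) = Rational(2, 35) ≈ 0.057143)
a = Rational(35, 702) (a = Pow(Add(20, Rational(2, 35)), -1) = Pow(Rational(702, 35), -1) = Rational(35, 702) ≈ 0.049858)
Function('x')(w) = Mul(Rational(1, 3), Pow(w, 2)) (Function('x')(w) = Mul(Rational(1, 3), Mul(w, w)) = Mul(Rational(1, 3), Pow(w, 2)))
Add(Add(Function('x')(a), Mul(Add(17, -9), 21)), 2228) = Add(Add(Mul(Rational(1, 3), Pow(Rational(35, 702), 2)), Mul(Add(17, -9), 21)), 2228) = Add(Add(Mul(Rational(1, 3), Rational(1225, 492804)), Mul(8, 21)), 2228) = Add(Add(Rational(1225, 1478412), 168), 2228) = Add(Rational(248374441, 1478412), 2228) = Rational(3542276377, 1478412)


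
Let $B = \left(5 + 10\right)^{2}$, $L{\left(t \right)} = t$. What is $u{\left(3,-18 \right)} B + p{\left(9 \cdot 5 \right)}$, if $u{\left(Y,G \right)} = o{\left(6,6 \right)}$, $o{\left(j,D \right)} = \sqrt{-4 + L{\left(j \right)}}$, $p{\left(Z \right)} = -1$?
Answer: $-1 + 225 \sqrt{2} \approx 317.2$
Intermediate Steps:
$o{\left(j,D \right)} = \sqrt{-4 + j}$
$u{\left(Y,G \right)} = \sqrt{2}$ ($u{\left(Y,G \right)} = \sqrt{-4 + 6} = \sqrt{2}$)
$B = 225$ ($B = 15^{2} = 225$)
$u{\left(3,-18 \right)} B + p{\left(9 \cdot 5 \right)} = \sqrt{2} \cdot 225 - 1 = 225 \sqrt{2} - 1 = -1 + 225 \sqrt{2}$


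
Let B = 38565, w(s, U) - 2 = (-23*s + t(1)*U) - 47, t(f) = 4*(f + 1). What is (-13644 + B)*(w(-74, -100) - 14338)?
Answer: -335960001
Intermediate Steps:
t(f) = 4 + 4*f (t(f) = 4*(1 + f) = 4 + 4*f)
w(s, U) = -45 - 23*s + 8*U (w(s, U) = 2 + ((-23*s + (4 + 4*1)*U) - 47) = 2 + ((-23*s + (4 + 4)*U) - 47) = 2 + ((-23*s + 8*U) - 47) = 2 + (-47 - 23*s + 8*U) = -45 - 23*s + 8*U)
(-13644 + B)*(w(-74, -100) - 14338) = (-13644 + 38565)*((-45 - 23*(-74) + 8*(-100)) - 14338) = 24921*((-45 + 1702 - 800) - 14338) = 24921*(857 - 14338) = 24921*(-13481) = -335960001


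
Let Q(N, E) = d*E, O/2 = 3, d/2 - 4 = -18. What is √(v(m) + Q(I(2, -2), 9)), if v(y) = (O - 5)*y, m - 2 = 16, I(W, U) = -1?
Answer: 3*I*√26 ≈ 15.297*I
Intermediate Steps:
d = -28 (d = 8 + 2*(-18) = 8 - 36 = -28)
O = 6 (O = 2*3 = 6)
m = 18 (m = 2 + 16 = 18)
Q(N, E) = -28*E
v(y) = y (v(y) = (6 - 5)*y = 1*y = y)
√(v(m) + Q(I(2, -2), 9)) = √(18 - 28*9) = √(18 - 252) = √(-234) = 3*I*√26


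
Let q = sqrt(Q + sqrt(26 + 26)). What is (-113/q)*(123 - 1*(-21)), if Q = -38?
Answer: 8136*I*sqrt(2)/sqrt(19 - sqrt(13)) ≈ 2932.5*I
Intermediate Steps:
q = sqrt(-38 + 2*sqrt(13)) (q = sqrt(-38 + sqrt(26 + 26)) = sqrt(-38 + sqrt(52)) = sqrt(-38 + 2*sqrt(13)) ≈ 5.5488*I)
(-113/q)*(123 - 1*(-21)) = (-113/sqrt(-38 + 2*sqrt(13)))*(123 - 1*(-21)) = (-113/sqrt(-38 + 2*sqrt(13)))*(123 + 21) = -113/sqrt(-38 + 2*sqrt(13))*144 = -16272/sqrt(-38 + 2*sqrt(13))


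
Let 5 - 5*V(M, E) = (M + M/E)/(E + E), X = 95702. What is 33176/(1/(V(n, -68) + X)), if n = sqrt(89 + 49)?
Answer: 3175042728 + 277849*sqrt(138)/5780 ≈ 3.1750e+9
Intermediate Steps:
n = sqrt(138) ≈ 11.747
V(M, E) = 1 - (M + M/E)/(10*E) (V(M, E) = 1 - (M + M/E)/(5*(E + E)) = 1 - (M + M/E)/(5*(2*E)) = 1 - (M + M/E)*1/(2*E)/5 = 1 - (M + M/E)/(10*E))
33176/(1/(V(n, -68) + X)) = 33176/(1/((1 - 1/10*sqrt(138)/(-68) - 1/10*sqrt(138)/(-68)**2) + 95702)) = 33176/(1/((1 - 1/10*sqrt(138)*(-1/68) - 1/10*sqrt(138)*1/4624) + 95702)) = 33176/(1/((1 + sqrt(138)/680 - sqrt(138)/46240) + 95702)) = 33176/(1/((1 + 67*sqrt(138)/46240) + 95702)) = 33176/(1/(95703 + 67*sqrt(138)/46240)) = 33176*(95703 + 67*sqrt(138)/46240) = 3175042728 + 277849*sqrt(138)/5780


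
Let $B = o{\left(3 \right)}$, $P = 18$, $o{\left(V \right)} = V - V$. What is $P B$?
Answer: $0$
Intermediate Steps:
$o{\left(V \right)} = 0$
$B = 0$
$P B = 18 \cdot 0 = 0$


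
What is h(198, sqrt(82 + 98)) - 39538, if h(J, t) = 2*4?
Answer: -39530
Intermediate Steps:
h(J, t) = 8
h(198, sqrt(82 + 98)) - 39538 = 8 - 39538 = -39530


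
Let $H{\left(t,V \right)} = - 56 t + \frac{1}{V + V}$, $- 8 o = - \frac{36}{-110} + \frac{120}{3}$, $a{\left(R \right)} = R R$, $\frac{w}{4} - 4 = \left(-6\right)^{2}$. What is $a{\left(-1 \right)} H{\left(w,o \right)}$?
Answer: $- \frac{9936750}{1109} \approx -8960.1$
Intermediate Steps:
$w = 160$ ($w = 16 + 4 \left(-6\right)^{2} = 16 + 4 \cdot 36 = 16 + 144 = 160$)
$a{\left(R \right)} = R^{2}$
$o = - \frac{1109}{220}$ ($o = - \frac{- \frac{36}{-110} + \frac{120}{3}}{8} = - \frac{\left(-36\right) \left(- \frac{1}{110}\right) + 120 \cdot \frac{1}{3}}{8} = - \frac{\frac{18}{55} + 40}{8} = \left(- \frac{1}{8}\right) \frac{2218}{55} = - \frac{1109}{220} \approx -5.0409$)
$H{\left(t,V \right)} = \frac{1}{2 V} - 56 t$ ($H{\left(t,V \right)} = - 56 t + \frac{1}{2 V} = \frac{1}{2 V} - 56 t$)
$a{\left(-1 \right)} H{\left(w,o \right)} = \left(-1\right)^{2} \left(\frac{1}{2 \left(- \frac{1109}{220}\right)} - 8960\right) = 1 \left(\frac{1}{2} \left(- \frac{220}{1109}\right) - 8960\right) = 1 \left(- \frac{110}{1109} - 8960\right) = 1 \left(- \frac{9936750}{1109}\right) = - \frac{9936750}{1109}$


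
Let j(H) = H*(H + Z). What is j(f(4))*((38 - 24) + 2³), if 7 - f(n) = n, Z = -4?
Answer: -66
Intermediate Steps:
f(n) = 7 - n
j(H) = H*(-4 + H) (j(H) = H*(H - 4) = H*(-4 + H))
j(f(4))*((38 - 24) + 2³) = ((7 - 1*4)*(-4 + (7 - 1*4)))*((38 - 24) + 2³) = ((7 - 4)*(-4 + (7 - 4)))*(14 + 8) = (3*(-4 + 3))*22 = (3*(-1))*22 = -3*22 = -66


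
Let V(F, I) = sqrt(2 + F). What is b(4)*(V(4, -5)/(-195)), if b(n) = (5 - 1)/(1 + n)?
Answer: -4*sqrt(6)/975 ≈ -0.010049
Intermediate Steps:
b(n) = 4/(1 + n)
b(4)*(V(4, -5)/(-195)) = (4/(1 + 4))*(sqrt(2 + 4)/(-195)) = (4/5)*(sqrt(6)*(-1/195)) = (4*(1/5))*(-sqrt(6)/195) = 4*(-sqrt(6)/195)/5 = -4*sqrt(6)/975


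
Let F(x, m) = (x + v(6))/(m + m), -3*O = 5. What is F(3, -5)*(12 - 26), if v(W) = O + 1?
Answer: 49/15 ≈ 3.2667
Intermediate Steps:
O = -5/3 (O = -⅓*5 = -5/3 ≈ -1.6667)
v(W) = -⅔ (v(W) = -5/3 + 1 = -⅔)
F(x, m) = (-⅔ + x)/(2*m) (F(x, m) = (x - ⅔)/(m + m) = (-⅔ + x)/((2*m)) = (-⅔ + x)*(1/(2*m)) = (-⅔ + x)/(2*m))
F(3, -5)*(12 - 26) = ((⅙)*(-2 + 3*3)/(-5))*(12 - 26) = ((⅙)*(-⅕)*(-2 + 9))*(-14) = ((⅙)*(-⅕)*7)*(-14) = -7/30*(-14) = 49/15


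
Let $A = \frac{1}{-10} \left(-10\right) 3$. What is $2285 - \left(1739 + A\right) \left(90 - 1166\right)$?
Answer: $1876677$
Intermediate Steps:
$A = 3$ ($A = \left(- \frac{1}{10}\right) \left(-10\right) 3 = 1 \cdot 3 = 3$)
$2285 - \left(1739 + A\right) \left(90 - 1166\right) = 2285 - \left(1739 + 3\right) \left(90 - 1166\right) = 2285 - 1742 \left(-1076\right) = 2285 - -1874392 = 2285 + 1874392 = 1876677$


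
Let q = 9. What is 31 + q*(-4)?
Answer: -5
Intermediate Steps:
31 + q*(-4) = 31 + 9*(-4) = 31 - 36 = -5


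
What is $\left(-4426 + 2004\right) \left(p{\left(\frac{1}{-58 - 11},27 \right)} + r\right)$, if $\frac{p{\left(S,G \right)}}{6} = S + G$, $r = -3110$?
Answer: $\frac{164226132}{23} \approx 7.1403 \cdot 10^{6}$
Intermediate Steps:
$p{\left(S,G \right)} = 6 G + 6 S$ ($p{\left(S,G \right)} = 6 \left(S + G\right) = 6 \left(G + S\right) = 6 G + 6 S$)
$\left(-4426 + 2004\right) \left(p{\left(\frac{1}{-58 - 11},27 \right)} + r\right) = \left(-4426 + 2004\right) \left(\left(6 \cdot 27 + \frac{6}{-58 - 11}\right) - 3110\right) = - 2422 \left(\left(162 + \frac{6}{-69}\right) - 3110\right) = - 2422 \left(\left(162 + 6 \left(- \frac{1}{69}\right)\right) - 3110\right) = - 2422 \left(\left(162 - \frac{2}{23}\right) - 3110\right) = - 2422 \left(\frac{3724}{23} - 3110\right) = \left(-2422\right) \left(- \frac{67806}{23}\right) = \frac{164226132}{23}$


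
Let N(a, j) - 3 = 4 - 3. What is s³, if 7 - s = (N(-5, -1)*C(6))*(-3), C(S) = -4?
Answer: -68921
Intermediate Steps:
N(a, j) = 4 (N(a, j) = 3 + (4 - 3) = 3 + 1 = 4)
s = -41 (s = 7 - 4*(-4)*(-3) = 7 - (-16)*(-3) = 7 - 1*48 = 7 - 48 = -41)
s³ = (-41)³ = -68921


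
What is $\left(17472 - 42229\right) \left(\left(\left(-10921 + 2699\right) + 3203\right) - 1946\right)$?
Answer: $172432505$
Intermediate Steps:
$\left(17472 - 42229\right) \left(\left(\left(-10921 + 2699\right) + 3203\right) - 1946\right) = - 24757 \left(\left(-8222 + 3203\right) - 1946\right) = - 24757 \left(-5019 - 1946\right) = \left(-24757\right) \left(-6965\right) = 172432505$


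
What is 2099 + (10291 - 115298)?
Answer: -102908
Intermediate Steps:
2099 + (10291 - 115298) = 2099 - 105007 = -102908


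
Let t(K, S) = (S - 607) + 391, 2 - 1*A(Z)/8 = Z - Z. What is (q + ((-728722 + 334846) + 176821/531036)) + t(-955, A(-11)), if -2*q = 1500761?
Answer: -607747425113/531036 ≈ -1.1445e+6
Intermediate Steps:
q = -1500761/2 (q = -1/2*1500761 = -1500761/2 ≈ -7.5038e+5)
A(Z) = 16 (A(Z) = 16 - 8*(Z - Z) = 16 - 8*0 = 16 + 0 = 16)
t(K, S) = -216 + S (t(K, S) = (-607 + S) + 391 = -216 + S)
(q + ((-728722 + 334846) + 176821/531036)) + t(-955, A(-11)) = (-1500761/2 + ((-728722 + 334846) + 176821/531036)) + (-216 + 16) = (-1500761/2 + (-393876 + 176821*(1/531036))) - 200 = (-1500761/2 + (-393876 + 176821/531036)) - 200 = (-1500761/2 - 209162158715/531036) - 200 = -607641217913/531036 - 200 = -607747425113/531036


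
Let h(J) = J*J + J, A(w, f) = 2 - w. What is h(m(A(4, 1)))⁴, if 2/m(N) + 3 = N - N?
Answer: 16/6561 ≈ 0.0024387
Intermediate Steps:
m(N) = -⅔ (m(N) = 2/(-3 + (N - N)) = 2/(-3 + 0) = 2/(-3) = 2*(-⅓) = -⅔)
h(J) = J + J² (h(J) = J² + J = J + J²)
h(m(A(4, 1)))⁴ = (-2*(1 - ⅔)/3)⁴ = (-⅔*⅓)⁴ = (-2/9)⁴ = 16/6561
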